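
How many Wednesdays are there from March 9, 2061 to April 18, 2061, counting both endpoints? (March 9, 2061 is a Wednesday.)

March 9, 2061 is a Wednesday; the first Wednesday on or after it is March 9, 2061.
From March 9, 2061 to April 18, 2061: 22 + 18 = 40 days (rest of March, April).
40 ÷ 7 = 5 full weeks with remainder 5, so 5 more Wednesdays after the first → 6.

6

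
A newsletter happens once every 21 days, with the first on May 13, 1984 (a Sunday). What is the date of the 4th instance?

July 15, 1984

The 4th occurrence is 3 intervals after the first: 3 × 21 = 63 days after May 13, 1984.
May has 31 days — 18 days to the end of May leaves 45.
June has 30 days (15 left).
15 days into July → July 15, 1984.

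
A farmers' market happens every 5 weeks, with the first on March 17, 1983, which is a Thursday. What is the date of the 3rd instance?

The 3rd occurrence is 2 intervals after the first: 2 × 35 = 70 days after March 17, 1983.
March has 31 days — 14 days to the end of March leaves 56.
April has 30 days (26 left).
26 days into May → May 26, 1983.

May 26, 1983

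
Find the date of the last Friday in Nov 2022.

Nov 25, 2022

The first Friday of Nov 2022 is Nov 4.
Nov 2022 has 30 days. Adding weeks: 4, 11, 18, 25 — the last one ≤ 30 is the 25th.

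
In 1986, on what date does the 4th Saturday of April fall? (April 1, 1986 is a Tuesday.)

April 1986 begins on a Tuesday, so the first Saturday is April 5 (4 days later).
The 4th Saturday is 3 weeks later: 5 + 21 = 26.

1986-04-26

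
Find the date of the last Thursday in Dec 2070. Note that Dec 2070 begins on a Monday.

Dec 25, 2070

Dec 2070 begins on a Monday, so the first Thursday is Dec 4 (3 days later).
Dec 2070 has 31 days. Adding weeks: 4, 11, 18, 25 — the last one ≤ 31 is the 25th.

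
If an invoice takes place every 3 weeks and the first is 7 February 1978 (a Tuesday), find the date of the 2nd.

The 2nd occurrence is 1 interval after the first: 1 × 21 = 21 days after 7 February 1978.
21 days later is 28 February 1978.

28 February 1978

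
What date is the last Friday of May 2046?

May 2046 begins on a Tuesday, so the first Friday is May 4 (3 days later).
May 2046 has 31 days. Adding weeks: 4, 11, 18, 25 — the last one ≤ 31 is the 25th.

25 May 2046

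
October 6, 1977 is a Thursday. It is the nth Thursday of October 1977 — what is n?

Day 6 falls in week ⌈6/7⌉ of the month.
Days 1–7 hold the 1st Thursday, 8–14 the 2nd, 15–21 the 3rd, 22–28 the 4th, 29–31 the 5th.
6 is in the range for the 1st.

1st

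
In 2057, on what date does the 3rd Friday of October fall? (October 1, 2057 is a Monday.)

October 2057 begins on a Monday, so the first Friday is October 5 (4 days later).
The 3rd Friday is 2 weeks later: 5 + 14 = 19.

2057-10-19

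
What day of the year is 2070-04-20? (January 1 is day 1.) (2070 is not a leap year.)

110

Days in months before April: 31 + 28 + 31 = 90.
Plus 20 days into April → day 110.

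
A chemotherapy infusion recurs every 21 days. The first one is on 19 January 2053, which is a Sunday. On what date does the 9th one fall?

6 July 2053

The 9th occurrence is 8 intervals after the first: 8 × 21 = 168 days after 19 January 2053.
January has 31 days — 12 days to the end of January leaves 156.
February has 28 days (128 left).
March has 31 days (97 left).
April has 30 days (67 left).
May has 31 days (36 left).
June has 30 days (6 left).
6 days into July → 6 July 2053.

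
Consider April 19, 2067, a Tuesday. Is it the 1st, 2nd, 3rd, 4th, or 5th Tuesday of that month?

Day 19 falls in week ⌈19/7⌉ of the month.
Days 1–7 hold the 1st Tuesday, 8–14 the 2nd, 15–21 the 3rd, 22–28 the 4th, 29–31 the 5th.
19 is in the range for the 3rd.

3rd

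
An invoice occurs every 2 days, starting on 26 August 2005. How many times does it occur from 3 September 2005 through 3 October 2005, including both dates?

Occurrences land 2·i days after 26 August 2005 for i = 0, 1, 2, …
3 September 2005 is 8 days after the start; 8 ÷ 2 = 4 remainder 0. First occurrence in the window: #5 on 3 September 2005 (4×2 = 8 days in).
3 October 2005 is 38 days after the start; 38 ÷ 2 = 19 remainder 0. Last occurrence in the window: #20 on 3 October 2005.
Occurrences #5 through #20: 16 in total.

16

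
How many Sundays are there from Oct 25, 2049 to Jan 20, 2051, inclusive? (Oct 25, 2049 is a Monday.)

Oct 25, 2049 is a Monday; the first Sunday on or after it is Oct 31, 2049 (6 days later).
From Oct 31, 2049 to Jan 20, 2051: 61 + 365 + 20 = 446 days (rest of 2049, 2050, to Jan 20, 2051 in 2051).
446 ÷ 7 = 63 full weeks with remainder 5, so 63 more Sundays after the first → 64.

64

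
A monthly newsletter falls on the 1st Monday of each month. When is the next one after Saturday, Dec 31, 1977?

Jan 2, 1978

Dec 1977 starts on a Thursday, so its 1st Monday is Dec 5, 1977 (4 days in).
That is not after Dec 31, 1977, so look at Jan 1978.
Jan 1978 starts on a Sunday, so its 1st Monday is Jan 2, 1978 (1 day in).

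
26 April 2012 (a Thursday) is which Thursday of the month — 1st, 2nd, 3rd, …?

4th

Day 26 falls in week ⌈26/7⌉ of the month.
Days 1–7 hold the 1st Thursday, 8–14 the 2nd, 15–21 the 3rd, 22–28 the 4th, 29–31 the 5th.
26 is in the range for the 4th.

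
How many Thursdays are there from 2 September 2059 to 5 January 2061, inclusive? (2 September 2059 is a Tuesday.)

70

2 September 2059 is a Tuesday; the first Thursday on or after it is 4 September 2059 (2 days later).
From 4 September 2059 to 5 January 2061: 118 + 366 + 5 = 489 days (rest of 2059, 2060, to 5 January 2061 in 2061).
489 ÷ 7 = 69 full weeks with remainder 6, so 69 more Thursdays after the first → 70.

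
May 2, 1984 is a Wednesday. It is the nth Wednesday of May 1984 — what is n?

Day 2 falls in week ⌈2/7⌉ of the month.
Days 1–7 hold the 1st Wednesday, 8–14 the 2nd, 15–21 the 3rd, 22–28 the 4th, 29–31 the 5th.
2 is in the range for the 1st.

1st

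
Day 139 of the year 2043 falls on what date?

Jan has 31 days (139 − 31 = 108 remain).
Feb has 28 days (108 − 28 = 80 remain).
Mar has 31 days (80 − 31 = 49 remain).
Apr has 30 days (49 − 30 = 19 remain).
19 into May → May 19.

May 19, 2043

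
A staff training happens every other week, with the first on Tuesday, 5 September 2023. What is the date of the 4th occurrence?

17 October 2023

The 4th occurrence is 3 intervals after the first: 3 × 14 = 42 days after 5 September 2023.
September has 30 days — 25 days to the end of September leaves 17.
17 days into October → 17 October 2023.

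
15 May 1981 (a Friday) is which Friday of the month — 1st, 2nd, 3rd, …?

3rd

Day 15 falls in week ⌈15/7⌉ of the month.
Days 1–7 hold the 1st Friday, 8–14 the 2nd, 15–21 the 3rd, 22–28 the 4th, 29–31 the 5th.
15 is in the range for the 3rd.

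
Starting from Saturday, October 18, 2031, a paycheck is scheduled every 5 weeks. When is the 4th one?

The 4th occurrence is 3 intervals after the first: 3 × 35 = 105 days after October 18, 2031.
October has 31 days — 13 days to the end of October leaves 92.
November has 30 days (62 left).
December has 31 days (31 left).
31 days into January → January 31, 2032.

January 31, 2032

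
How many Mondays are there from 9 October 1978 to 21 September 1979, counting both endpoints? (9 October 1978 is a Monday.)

50

9 October 1978 is a Monday; the first Monday on or after it is 9 October 1978.
From 9 October 1978 to 21 September 1979: 83 + 264 = 347 days (rest of 1978, to 21 September 1979 in 1979).
347 ÷ 7 = 49 full weeks with remainder 4, so 49 more Mondays after the first → 50.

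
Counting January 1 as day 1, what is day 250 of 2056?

January has 31 days (250 − 31 = 219 remain).
February has 29 days (219 − 29 = 190 remain).
March has 31 days (190 − 31 = 159 remain).
April has 30 days (159 − 30 = 129 remain).
May has 31 days (129 − 31 = 98 remain).
June has 30 days (98 − 30 = 68 remain).
July has 31 days (68 − 31 = 37 remain).
August has 31 days (37 − 31 = 6 remain).
6 into September → September 6.

September 6, 2056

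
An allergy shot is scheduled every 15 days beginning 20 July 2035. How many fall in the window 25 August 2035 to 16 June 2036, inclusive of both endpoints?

Occurrences land 15·i days after 20 July 2035 for i = 0, 1, 2, …
25 August 2035 is 36 days after the start; 36 ÷ 15 = 2 remainder 6; since the remainder is 6, round up to i = 3. First occurrence in the window: #4 on 3 September 2035 (3×15 = 45 days in).
16 June 2036 is 332 days after the start; 332 ÷ 15 = 22 remainder 2. Last occurrence in the window: #23 on 14 June 2036.
Occurrences #4 through #23: 20 in total.

20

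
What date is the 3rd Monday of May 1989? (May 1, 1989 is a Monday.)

15 May 1989

May 1989 begins on a Monday, so the first Monday is May 1.
The 3rd Monday is 2 weeks later: 1 + 14 = 15.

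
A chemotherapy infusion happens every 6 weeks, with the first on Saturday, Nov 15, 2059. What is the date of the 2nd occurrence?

The 2nd occurrence is 1 interval after the first: 1 × 42 = 42 days after Nov 15, 2059.
Nov has 30 days — 15 days to the end of Nov leaves 27.
27 days into Dec → Dec 27, 2059.

Dec 27, 2059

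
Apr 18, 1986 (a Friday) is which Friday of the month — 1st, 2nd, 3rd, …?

Day 18 falls in week ⌈18/7⌉ of the month.
Days 1–7 hold the 1st Friday, 8–14 the 2nd, 15–21 the 3rd, 22–28 the 4th, 29–31 the 5th.
18 is in the range for the 3rd.

3rd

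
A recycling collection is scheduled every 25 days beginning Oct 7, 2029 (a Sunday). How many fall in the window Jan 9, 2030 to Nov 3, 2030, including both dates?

12

Occurrences land 25·i days after Oct 7, 2029 for i = 0, 1, 2, …
Jan 9, 2030 is 94 days after the start; 94 ÷ 25 = 3 remainder 19; since the remainder is 19, round up to i = 4. First occurrence in the window: #5 on Jan 15, 2030 (4×25 = 100 days in).
Nov 3, 2030 is 392 days after the start; 392 ÷ 25 = 15 remainder 17. Last occurrence in the window: #16 on Oct 17, 2030.
Occurrences #5 through #16: 12 in total.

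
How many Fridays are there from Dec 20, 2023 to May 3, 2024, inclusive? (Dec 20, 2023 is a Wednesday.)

20

Dec 20, 2023 is a Wednesday; the first Friday on or after it is Dec 22, 2023 (2 days later).
From Dec 22, 2023 to May 3, 2024: 9 + 31 + 29 + 31 + 30 + 3 = 133 days (rest of Dec, Jan, Feb, Mar, Apr, May).
133 ÷ 7 = 19 full weeks with remainder 0, so 19 more Fridays after the first → 20.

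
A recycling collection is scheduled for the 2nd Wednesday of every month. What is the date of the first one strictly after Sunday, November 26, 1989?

December 13, 1989

November 1989 starts on a Wednesday; its first Wednesday is the 1st, so the 2nd Wednesday is the 8th — November 8, 1989.
That is not after November 26, 1989, so look at December 1989.
December 1989 starts on a Friday; its first Wednesday is the 6th, so the 2nd Wednesday is the 13th — December 13, 1989.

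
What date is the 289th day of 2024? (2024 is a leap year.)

15 October 2024

January has 31 days (289 − 31 = 258 remain).
February has 29 days (258 − 29 = 229 remain).
March has 31 days (229 − 31 = 198 remain).
April has 30 days (198 − 30 = 168 remain).
May has 31 days (168 − 31 = 137 remain).
June has 30 days (137 − 30 = 107 remain).
July has 31 days (107 − 31 = 76 remain).
August has 31 days (76 − 31 = 45 remain).
September has 30 days (45 − 30 = 15 remain).
15 into October → October 15.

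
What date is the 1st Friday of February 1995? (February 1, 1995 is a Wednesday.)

3 February 1995

February 1995 begins on a Wednesday, so the first Friday is February 3 (2 days later).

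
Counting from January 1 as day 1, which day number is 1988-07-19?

201

Days in months before July: 31 + 29 + 31 + 30 + 31 + 30 = 182.
Plus 19 days into July → day 201.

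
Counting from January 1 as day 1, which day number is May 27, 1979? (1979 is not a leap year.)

Days in months before May: 31 + 28 + 31 + 30 = 120.
Plus 27 days into May → day 147.

147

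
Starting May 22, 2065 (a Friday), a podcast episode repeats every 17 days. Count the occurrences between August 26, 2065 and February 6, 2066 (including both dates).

10

Occurrences land 17·i days after May 22, 2065 for i = 0, 1, 2, …
August 26, 2065 is 96 days after the start; 96 ÷ 17 = 5 remainder 11; since the remainder is 11, round up to i = 6. First occurrence in the window: #7 on September 1, 2065 (6×17 = 102 days in).
February 6, 2066 is 260 days after the start; 260 ÷ 17 = 15 remainder 5. Last occurrence in the window: #16 on February 1, 2066.
Occurrences #7 through #16: 10 in total.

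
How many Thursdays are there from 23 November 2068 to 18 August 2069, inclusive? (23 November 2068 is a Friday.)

38

23 November 2068 is a Friday; the first Thursday on or after it is 29 November 2068 (6 days later).
From 29 November 2068 to 18 August 2069: 1 + 31 + 31 + 28 + 31 + 30 + 31 + 30 + 31 + 18 = 262 days (rest of November, December, January, February, March, April, May, June, July, August).
262 ÷ 7 = 37 full weeks with remainder 3, so 37 more Thursdays after the first → 38.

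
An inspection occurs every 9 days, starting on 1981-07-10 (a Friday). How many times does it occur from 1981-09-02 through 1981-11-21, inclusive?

9

Occurrences land 9·i days after 1981-07-10 for i = 0, 1, 2, …
1981-09-02 is 54 days after the start; 54 ÷ 9 = 6 remainder 0. First occurrence in the window: #7 on 1981-09-02 (6×9 = 54 days in).
1981-11-21 is 134 days after the start; 134 ÷ 9 = 14 remainder 8. Last occurrence in the window: #15 on 1981-11-13.
Occurrences #7 through #15: 9 in total.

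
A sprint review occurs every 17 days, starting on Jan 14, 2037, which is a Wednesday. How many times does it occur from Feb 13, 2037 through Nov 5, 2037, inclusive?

Occurrences land 17·i days after Jan 14, 2037 for i = 0, 1, 2, …
Feb 13, 2037 is 30 days after the start; 30 ÷ 17 = 1 remainder 13; since the remainder is 13, round up to i = 2. First occurrence in the window: #3 on Feb 17, 2037 (2×17 = 34 days in).
Nov 5, 2037 is 295 days after the start; 295 ÷ 17 = 17 remainder 6. Last occurrence in the window: #18 on Oct 30, 2037.
Occurrences #3 through #18: 16 in total.

16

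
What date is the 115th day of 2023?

Apr 25, 2023

Jan has 31 days (115 − 31 = 84 remain).
Feb has 28 days (84 − 28 = 56 remain).
Mar has 31 days (56 − 31 = 25 remain).
25 into Apr → Apr 25.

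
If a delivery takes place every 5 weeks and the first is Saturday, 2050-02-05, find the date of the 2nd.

2050-03-12

The 2nd occurrence is 1 interval after the first: 1 × 35 = 35 days after 2050-02-05.
February has 28 days — 23 days to the end of February leaves 12.
12 days into March → 2050-03-12.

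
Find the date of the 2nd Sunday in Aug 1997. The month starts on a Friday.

Aug 10, 1997

Aug 1997 begins on a Friday, so the first Sunday is Aug 3 (2 days later).
The 2nd Sunday is 1 weeks later: 3 + 7 = 10.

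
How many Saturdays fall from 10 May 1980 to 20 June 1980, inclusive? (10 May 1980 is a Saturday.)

6

10 May 1980 is a Saturday; the first Saturday on or after it is 10 May 1980.
From 10 May 1980 to 20 June 1980: 21 + 20 = 41 days (rest of May, June).
41 ÷ 7 = 5 full weeks with remainder 6, so 5 more Saturdays after the first → 6.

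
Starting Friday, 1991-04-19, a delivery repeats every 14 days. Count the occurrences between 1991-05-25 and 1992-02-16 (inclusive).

19

Occurrences land 14·i days after 1991-04-19 for i = 0, 1, 2, …
1991-05-25 is 36 days after the start; 36 ÷ 14 = 2 remainder 8; since the remainder is 8, round up to i = 3. First occurrence in the window: #4 on 1991-05-31 (3×14 = 42 days in).
1992-02-16 is 303 days after the start; 303 ÷ 14 = 21 remainder 9. Last occurrence in the window: #22 on 1992-02-07.
Occurrences #4 through #22: 19 in total.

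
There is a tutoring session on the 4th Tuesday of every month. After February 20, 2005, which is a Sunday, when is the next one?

February 2005 starts on a Tuesday; its first Tuesday is the 1st, so the 4th Tuesday is the 22nd — February 22, 2005.
February 22, 2005 is after February 20, 2005, so that is the next one.

February 22, 2005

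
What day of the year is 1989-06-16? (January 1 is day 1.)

Days in months before June: 31 + 28 + 31 + 30 + 31 = 151.
Plus 16 days into June → day 167.

167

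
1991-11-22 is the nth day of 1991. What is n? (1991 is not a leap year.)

326

Days in months before November: 31 + 28 + 31 + 30 + 31 + 30 + 31 + 31 + 30 + 31 = 304.
Plus 22 days into November → day 326.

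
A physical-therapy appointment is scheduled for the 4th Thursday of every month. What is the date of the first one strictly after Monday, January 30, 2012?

February 23, 2012

January 2012 starts on a Sunday; its first Thursday is the 5th, so the 4th Thursday is the 26th — January 26, 2012.
That is not after January 30, 2012, so look at February 2012.
February 2012 starts on a Wednesday; its first Thursday is the 2nd, so the 4th Thursday is the 23rd — February 23, 2012.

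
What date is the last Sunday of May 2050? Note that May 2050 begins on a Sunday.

May 2050 begins on a Sunday, so the first Sunday is May 1.
May 2050 has 31 days. Adding weeks: 1, 8, 15, 22, 29 — the last one ≤ 31 is the 29th.

29 May 2050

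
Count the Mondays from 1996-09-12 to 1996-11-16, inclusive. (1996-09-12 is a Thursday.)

9

1996-09-12 is a Thursday; the first Monday on or after it is 1996-09-16 (4 days later).
From 1996-09-16 to 1996-11-16: 14 + 31 + 16 = 61 days (rest of September, October, November).
61 ÷ 7 = 8 full weeks with remainder 5, so 8 more Mondays after the first → 9.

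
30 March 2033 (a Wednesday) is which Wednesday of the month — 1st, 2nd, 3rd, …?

5th

Day 30 falls in week ⌈30/7⌉ of the month.
Days 1–7 hold the 1st Wednesday, 8–14 the 2nd, 15–21 the 3rd, 22–28 the 4th, 29–31 the 5th.
30 is in the range for the 5th.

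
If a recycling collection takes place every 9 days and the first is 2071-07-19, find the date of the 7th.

2071-09-11

The 7th occurrence is 6 intervals after the first: 6 × 9 = 54 days after 2071-07-19.
July has 31 days — 12 days to the end of July leaves 42.
August has 31 days (11 left).
11 days into September → 2071-09-11.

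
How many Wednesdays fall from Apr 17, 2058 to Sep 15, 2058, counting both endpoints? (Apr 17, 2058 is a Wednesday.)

22

Apr 17, 2058 is a Wednesday; the first Wednesday on or after it is Apr 17, 2058.
From Apr 17, 2058 to Sep 15, 2058: 13 + 31 + 30 + 31 + 31 + 15 = 151 days (rest of Apr, May, Jun, Jul, Aug, Sep).
151 ÷ 7 = 21 full weeks with remainder 4, so 21 more Wednesdays after the first → 22.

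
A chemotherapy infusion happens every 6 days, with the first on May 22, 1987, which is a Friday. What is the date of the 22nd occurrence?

The 22nd occurrence is 21 intervals after the first: 21 × 6 = 126 days after May 22, 1987.
May has 31 days — 9 days to the end of May leaves 117.
June has 30 days (87 left).
July has 31 days (56 left).
August has 31 days (25 left).
25 days into September → September 25, 1987.

September 25, 1987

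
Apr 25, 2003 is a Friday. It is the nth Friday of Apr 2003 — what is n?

4th

Day 25 falls in week ⌈25/7⌉ of the month.
Days 1–7 hold the 1st Friday, 8–14 the 2nd, 15–21 the 3rd, 22–28 the 4th, 29–31 the 5th.
25 is in the range for the 4th.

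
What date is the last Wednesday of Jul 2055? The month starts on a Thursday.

Jul 2055 begins on a Thursday, so the first Wednesday is Jul 7 (6 days later).
Jul 2055 has 31 days. Adding weeks: 7, 14, 21, 28 — the last one ≤ 31 is the 28th.

Jul 28, 2055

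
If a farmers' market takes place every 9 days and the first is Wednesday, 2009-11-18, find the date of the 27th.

The 27th occurrence is 26 intervals after the first: 26 × 9 = 234 days after 2009-11-18.
November has 30 days — 12 days to the end of November leaves 222.
December has 31 days (191 left).
January has 31 days (160 left).
February has 28 days (132 left).
March has 31 days (101 left).
April has 30 days (71 left).
May has 31 days (40 left).
June has 30 days (10 left).
10 days into July → 2010-07-10.

2010-07-10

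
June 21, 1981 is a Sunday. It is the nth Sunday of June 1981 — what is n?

3rd

Day 21 falls in week ⌈21/7⌉ of the month.
Days 1–7 hold the 1st Sunday, 8–14 the 2nd, 15–21 the 3rd, 22–28 the 4th, 29–31 the 5th.
21 is in the range for the 3rd.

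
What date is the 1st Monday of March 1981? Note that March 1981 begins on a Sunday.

March 1981 begins on a Sunday, so the first Monday is March 2 (1 day later).

March 2, 1981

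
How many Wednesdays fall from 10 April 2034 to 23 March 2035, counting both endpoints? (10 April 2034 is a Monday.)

10 April 2034 is a Monday; the first Wednesday on or after it is 12 April 2034 (2 days later).
From 12 April 2034 to 23 March 2035: 263 + 82 = 345 days (rest of 2034, to 23 March 2035 in 2035).
345 ÷ 7 = 49 full weeks with remainder 2, so 49 more Wednesdays after the first → 50.

50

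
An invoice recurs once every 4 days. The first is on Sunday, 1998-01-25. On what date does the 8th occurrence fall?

The 8th occurrence is 7 intervals after the first: 7 × 4 = 28 days after 1998-01-25.
January has 31 days — 6 days to the end of January leaves 22.
22 days into February → 1998-02-22.

1998-02-22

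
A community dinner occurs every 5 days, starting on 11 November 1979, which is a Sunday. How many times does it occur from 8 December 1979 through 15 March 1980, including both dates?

Occurrences land 5·i days after 11 November 1979 for i = 0, 1, 2, …
8 December 1979 is 27 days after the start; 27 ÷ 5 = 5 remainder 2; since the remainder is 2, round up to i = 6. First occurrence in the window: #7 on 11 December 1979 (6×5 = 30 days in).
15 March 1980 is 125 days after the start; 125 ÷ 5 = 25 remainder 0. Last occurrence in the window: #26 on 15 March 1980.
Occurrences #7 through #26: 20 in total.

20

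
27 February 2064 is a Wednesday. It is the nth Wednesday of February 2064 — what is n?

4th

Day 27 falls in week ⌈27/7⌉ of the month.
Days 1–7 hold the 1st Wednesday, 8–14 the 2nd, 15–21 the 3rd, 22–28 the 4th, 29–31 the 5th.
27 is in the range for the 4th.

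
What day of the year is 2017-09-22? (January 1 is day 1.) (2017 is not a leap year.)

265

Days in months before September: 31 + 28 + 31 + 30 + 31 + 30 + 31 + 31 = 243.
Plus 22 days into September → day 265.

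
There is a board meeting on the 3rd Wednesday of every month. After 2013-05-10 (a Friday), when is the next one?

May 2013 starts on a Wednesday; its first Wednesday is the 1st, so the 3rd Wednesday is the 15th — 2013-05-15.
2013-05-15 is after 2013-05-10, so that is the next one.

2013-05-15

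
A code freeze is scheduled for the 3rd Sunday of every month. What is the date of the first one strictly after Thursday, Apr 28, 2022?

Apr 2022 starts on a Friday; its first Sunday is the 3rd, so the 3rd Sunday is the 17th — Apr 17, 2022.
That is not after Apr 28, 2022, so look at May 2022.
May 2022 starts on a Sunday; its first Sunday is the 1st, so the 3rd Sunday is the 15th — May 15, 2022.

May 15, 2022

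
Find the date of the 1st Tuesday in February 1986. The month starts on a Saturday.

February 1986 begins on a Saturday, so the first Tuesday is February 4 (3 days later).

February 4, 1986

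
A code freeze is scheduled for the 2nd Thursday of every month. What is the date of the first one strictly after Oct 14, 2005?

Nov 10, 2005

Oct 2005 starts on a Saturday; its first Thursday is the 6th, so the 2nd Thursday is the 13th — Oct 13, 2005.
That is not after Oct 14, 2005, so look at Nov 2005.
Nov 2005 starts on a Tuesday; its first Thursday is the 3rd, so the 2nd Thursday is the 10th — Nov 10, 2005.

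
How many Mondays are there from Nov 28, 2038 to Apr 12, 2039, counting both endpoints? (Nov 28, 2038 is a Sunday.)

Nov 28, 2038 is a Sunday; the first Monday on or after it is Nov 29, 2038 (1 day later).
From Nov 29, 2038 to Apr 12, 2039: 1 + 31 + 31 + 28 + 31 + 12 = 134 days (rest of Nov, Dec, Jan, Feb, Mar, Apr).
134 ÷ 7 = 19 full weeks with remainder 1, so 19 more Mondays after the first → 20.

20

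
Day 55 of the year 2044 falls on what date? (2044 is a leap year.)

February 24, 2044

January has 31 days (55 − 31 = 24 remain).
24 into February → February 24.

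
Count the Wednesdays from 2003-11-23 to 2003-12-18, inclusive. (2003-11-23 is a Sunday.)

2003-11-23 is a Sunday; the first Wednesday on or after it is 2003-11-26 (3 days later).
From 2003-11-26 to 2003-12-18: 4 + 18 = 22 days (rest of November, December).
22 ÷ 7 = 3 full weeks with remainder 1, so 3 more Wednesdays after the first → 4.

4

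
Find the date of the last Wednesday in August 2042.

August 2042 begins on a Friday, so the first Wednesday is August 6 (5 days later).
August 2042 has 31 days. Adding weeks: 6, 13, 20, 27 — the last one ≤ 31 is the 27th.

2042-08-27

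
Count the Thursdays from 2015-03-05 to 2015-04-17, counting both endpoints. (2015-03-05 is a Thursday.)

2015-03-05 is a Thursday; the first Thursday on or after it is 2015-03-05.
From 2015-03-05 to 2015-04-17: 26 + 17 = 43 days (rest of March, April).
43 ÷ 7 = 6 full weeks with remainder 1, so 6 more Thursdays after the first → 7.

7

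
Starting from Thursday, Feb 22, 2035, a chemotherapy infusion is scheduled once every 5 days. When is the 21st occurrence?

The 21st occurrence is 20 intervals after the first: 20 × 5 = 100 days after Feb 22, 2035.
Feb has 28 days — 6 days to the end of Feb leaves 94.
Mar has 31 days (63 left).
Apr has 30 days (33 left).
May has 31 days (2 left).
2 days into Jun → Jun 2, 2035.

Jun 2, 2035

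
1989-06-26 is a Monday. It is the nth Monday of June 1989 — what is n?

4th

Day 26 falls in week ⌈26/7⌉ of the month.
Days 1–7 hold the 1st Monday, 8–14 the 2nd, 15–21 the 3rd, 22–28 the 4th, 29–31 the 5th.
26 is in the range for the 4th.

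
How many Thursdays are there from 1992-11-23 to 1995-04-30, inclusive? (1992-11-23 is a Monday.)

1992-11-23 is a Monday; the first Thursday on or after it is 1992-11-26 (3 days later).
From 1992-11-26 to 1995-04-30: 35 + 365 + 365 + 120 = 885 days (rest of 1992, 1993, 1994, to 1995-04-30 in 1995).
885 ÷ 7 = 126 full weeks with remainder 3, so 126 more Thursdays after the first → 127.

127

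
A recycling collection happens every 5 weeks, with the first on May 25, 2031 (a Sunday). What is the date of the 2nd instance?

Jun 29, 2031

The 2nd occurrence is 1 interval after the first: 1 × 35 = 35 days after May 25, 2031.
May has 31 days — 6 days to the end of May leaves 29.
29 days into Jun → Jun 29, 2031.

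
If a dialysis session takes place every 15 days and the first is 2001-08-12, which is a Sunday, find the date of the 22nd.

The 22nd occurrence is 21 intervals after the first: 21 × 15 = 315 days after 2001-08-12.
August has 31 days — 19 days to the end of August leaves 296.
September has 30 days (266 left).
October has 31 days (235 left).
November has 30 days (205 left).
December has 31 days (174 left).
January has 31 days (143 left).
February has 28 days (115 left).
March has 31 days (84 left).
April has 30 days (54 left).
May has 31 days (23 left).
23 days into June → 2002-06-23.

2002-06-23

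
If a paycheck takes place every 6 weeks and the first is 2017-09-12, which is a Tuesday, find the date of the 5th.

2018-02-27

The 5th occurrence is 4 intervals after the first: 4 × 42 = 168 days after 2017-09-12.
September has 30 days — 18 days to the end of September leaves 150.
October has 31 days (119 left).
November has 30 days (89 left).
December has 31 days (58 left).
January has 31 days (27 left).
27 days into February → 2018-02-27.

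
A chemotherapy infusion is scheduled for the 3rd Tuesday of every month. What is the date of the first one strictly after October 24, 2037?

October 2037 starts on a Thursday; its first Tuesday is the 6th, so the 3rd Tuesday is the 20th — October 20, 2037.
That is not after October 24, 2037, so look at November 2037.
November 2037 starts on a Sunday; its first Tuesday is the 3rd, so the 3rd Tuesday is the 17th — November 17, 2037.

November 17, 2037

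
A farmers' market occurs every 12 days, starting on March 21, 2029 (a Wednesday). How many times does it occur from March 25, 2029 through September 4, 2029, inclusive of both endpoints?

13

Occurrences land 12·i days after March 21, 2029 for i = 0, 1, 2, …
March 25, 2029 is 4 days after the start; 4 ÷ 12 = 0 remainder 4; since the remainder is 4, round up to i = 1. First occurrence in the window: #2 on April 2, 2029 (1×12 = 12 days in).
September 4, 2029 is 167 days after the start; 167 ÷ 12 = 13 remainder 11. Last occurrence in the window: #14 on August 24, 2029.
Occurrences #2 through #14: 13 in total.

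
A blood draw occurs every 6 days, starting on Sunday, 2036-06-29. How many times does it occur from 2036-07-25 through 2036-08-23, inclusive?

Occurrences land 6·i days after 2036-06-29 for i = 0, 1, 2, …
2036-07-25 is 26 days after the start; 26 ÷ 6 = 4 remainder 2; since the remainder is 2, round up to i = 5. First occurrence in the window: #6 on 2036-07-29 (5×6 = 30 days in).
2036-08-23 is 55 days after the start; 55 ÷ 6 = 9 remainder 1. Last occurrence in the window: #10 on 2036-08-22.
Occurrences #6 through #10: 5 in total.

5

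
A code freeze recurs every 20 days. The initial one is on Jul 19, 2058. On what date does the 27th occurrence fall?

The 27th occurrence is 26 intervals after the first: 26 × 20 = 520 days after Jul 19, 2058.
Jul has 31 days — 12 days to the end of Jul leaves 508.
From end of Jul to end of 2058 is 153 days (355 left).
Jan has 31 days (324 left).
Feb has 28 days (296 left).
Mar has 31 days (265 left).
Apr has 30 days (235 left).
May has 31 days (204 left).
Jun has 30 days (174 left).
Jul has 31 days (143 left).
Aug has 31 days (112 left).
Sep has 30 days (82 left).
Oct has 31 days (51 left).
Nov has 30 days (21 left).
21 days into Dec → Dec 21, 2059.

Dec 21, 2059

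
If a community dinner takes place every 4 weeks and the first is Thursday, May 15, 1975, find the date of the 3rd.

The 3rd occurrence is 2 intervals after the first: 2 × 28 = 56 days after May 15, 1975.
May has 31 days — 16 days to the end of May leaves 40.
Jun has 30 days (10 left).
10 days into Jul → Jul 10, 1975.

Jul 10, 1975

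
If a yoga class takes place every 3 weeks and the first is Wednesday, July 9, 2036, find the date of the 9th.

December 24, 2036

The 9th occurrence is 8 intervals after the first: 8 × 21 = 168 days after July 9, 2036.
July has 31 days — 22 days to the end of July leaves 146.
August has 31 days (115 left).
September has 30 days (85 left).
October has 31 days (54 left).
November has 30 days (24 left).
24 days into December → December 24, 2036.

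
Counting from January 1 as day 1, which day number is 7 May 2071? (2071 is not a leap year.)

127

Days in months before May: 31 + 28 + 31 + 30 = 120.
Plus 7 days into May → day 127.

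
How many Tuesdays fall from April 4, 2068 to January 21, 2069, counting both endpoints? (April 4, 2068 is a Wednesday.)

41

April 4, 2068 is a Wednesday; the first Tuesday on or after it is April 10, 2068 (6 days later).
From April 10, 2068 to January 21, 2069: 20 + 31 + 30 + 31 + 31 + 30 + 31 + 30 + 31 + 21 = 286 days (rest of April, May, June, July, August, September, October, November, December, January).
286 ÷ 7 = 40 full weeks with remainder 6, so 40 more Tuesdays after the first → 41.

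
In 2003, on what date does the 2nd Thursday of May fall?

May 8, 2003

May 2003 begins on a Thursday, so the first Thursday is May 1.
The 2nd Thursday is 1 weeks later: 1 + 7 = 8.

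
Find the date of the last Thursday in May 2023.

May 2023 begins on a Monday, so the first Thursday is May 4 (3 days later).
May 2023 has 31 days. Adding weeks: 4, 11, 18, 25 — the last one ≤ 31 is the 25th.

May 25, 2023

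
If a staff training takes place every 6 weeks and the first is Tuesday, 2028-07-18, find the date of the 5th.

2029-01-02

The 5th occurrence is 4 intervals after the first: 4 × 42 = 168 days after 2028-07-18.
July has 31 days — 13 days to the end of July leaves 155.
August has 31 days (124 left).
September has 30 days (94 left).
October has 31 days (63 left).
November has 30 days (33 left).
December has 31 days (2 left).
2 days into January → 2029-01-02.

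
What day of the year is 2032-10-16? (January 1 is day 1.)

Days in months before October: 31 + 29 + 31 + 30 + 31 + 30 + 31 + 31 + 30 = 274.
Plus 16 days into October → day 290.

290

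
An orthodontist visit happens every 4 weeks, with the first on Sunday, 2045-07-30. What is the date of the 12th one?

The 12th occurrence is 11 intervals after the first: 11 × 28 = 308 days after 2045-07-30.
July has 31 days — 1 day to the end of July leaves 307.
August has 31 days (276 left).
September has 30 days (246 left).
October has 31 days (215 left).
November has 30 days (185 left).
December has 31 days (154 left).
January has 31 days (123 left).
February has 28 days (95 left).
March has 31 days (64 left).
April has 30 days (34 left).
May has 31 days (3 left).
3 days into June → 2046-06-03.

2046-06-03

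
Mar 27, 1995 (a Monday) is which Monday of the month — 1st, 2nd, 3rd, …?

4th

Day 27 falls in week ⌈27/7⌉ of the month.
Days 1–7 hold the 1st Monday, 8–14 the 2nd, 15–21 the 3rd, 22–28 the 4th, 29–31 the 5th.
27 is in the range for the 4th.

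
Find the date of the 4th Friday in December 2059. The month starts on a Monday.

December 2059 begins on a Monday, so the first Friday is December 5 (4 days later).
The 4th Friday is 3 weeks later: 5 + 21 = 26.

2059-12-26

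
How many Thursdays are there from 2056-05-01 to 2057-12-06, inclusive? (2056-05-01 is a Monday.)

84

2056-05-01 is a Monday; the first Thursday on or after it is 2056-05-04 (3 days later).
From 2056-05-04 to 2057-12-06: 241 + 340 = 581 days (rest of 2056, to 2057-12-06 in 2057).
581 ÷ 7 = 83 full weeks with remainder 0, so 83 more Thursdays after the first → 84.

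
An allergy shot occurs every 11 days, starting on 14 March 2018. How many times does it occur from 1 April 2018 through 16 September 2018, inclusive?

Occurrences land 11·i days after 14 March 2018 for i = 0, 1, 2, …
1 April 2018 is 18 days after the start; 18 ÷ 11 = 1 remainder 7; since the remainder is 7, round up to i = 2. First occurrence in the window: #3 on 5 April 2018 (2×11 = 22 days in).
16 September 2018 is 186 days after the start; 186 ÷ 11 = 16 remainder 10. Last occurrence in the window: #17 on 6 September 2018.
Occurrences #3 through #17: 15 in total.

15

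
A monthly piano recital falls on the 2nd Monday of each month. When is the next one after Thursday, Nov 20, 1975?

Nov 1975 starts on a Saturday; its first Monday is the 3rd, so the 2nd Monday is the 10th — Nov 10, 1975.
That is not after Nov 20, 1975, so look at Dec 1975.
Dec 1975 starts on a Monday; its first Monday is the 1st, so the 2nd Monday is the 8th — Dec 8, 1975.

Dec 8, 1975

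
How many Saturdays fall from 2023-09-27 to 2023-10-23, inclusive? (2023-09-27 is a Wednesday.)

2023-09-27 is a Wednesday; the first Saturday on or after it is 2023-09-30 (3 days later).
From 2023-09-30 to 2023-10-23: 0 + 23 = 23 days (rest of September, October).
23 ÷ 7 = 3 full weeks with remainder 2, so 3 more Saturdays after the first → 4.

4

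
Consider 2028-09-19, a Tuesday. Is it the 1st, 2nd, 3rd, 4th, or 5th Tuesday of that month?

Day 19 falls in week ⌈19/7⌉ of the month.
Days 1–7 hold the 1st Tuesday, 8–14 the 2nd, 15–21 the 3rd, 22–28 the 4th, 29–31 the 5th.
19 is in the range for the 3rd.

3rd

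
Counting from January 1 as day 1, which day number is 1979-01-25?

Plus 25 days into January → day 25.

25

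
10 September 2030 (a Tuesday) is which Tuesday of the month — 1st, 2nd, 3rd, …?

Day 10 falls in week ⌈10/7⌉ of the month.
Days 1–7 hold the 1st Tuesday, 8–14 the 2nd, 15–21 the 3rd, 22–28 the 4th, 29–31 the 5th.
10 is in the range for the 2nd.

2nd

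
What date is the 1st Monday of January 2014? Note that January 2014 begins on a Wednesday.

2014-01-06

January 2014 begins on a Wednesday, so the first Monday is January 6 (5 days later).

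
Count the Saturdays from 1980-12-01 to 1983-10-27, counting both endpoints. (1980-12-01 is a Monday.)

151

1980-12-01 is a Monday; the first Saturday on or after it is 1980-12-06 (5 days later).
From 1980-12-06 to 1983-10-27: 25 + 365 + 365 + 300 = 1055 days (rest of 1980, 1981, 1982, to 1983-10-27 in 1983).
1055 ÷ 7 = 150 full weeks with remainder 5, so 150 more Saturdays after the first → 151.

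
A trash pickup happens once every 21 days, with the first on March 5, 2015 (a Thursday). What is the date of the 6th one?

June 18, 2015

The 6th occurrence is 5 intervals after the first: 5 × 21 = 105 days after March 5, 2015.
March has 31 days — 26 days to the end of March leaves 79.
April has 30 days (49 left).
May has 31 days (18 left).
18 days into June → June 18, 2015.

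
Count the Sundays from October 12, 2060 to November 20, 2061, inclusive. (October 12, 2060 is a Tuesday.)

October 12, 2060 is a Tuesday; the first Sunday on or after it is October 17, 2060 (5 days later).
From October 17, 2060 to November 20, 2061: 75 + 324 = 399 days (rest of 2060, to November 20, 2061 in 2061).
399 ÷ 7 = 57 full weeks with remainder 0, so 57 more Sundays after the first → 58.

58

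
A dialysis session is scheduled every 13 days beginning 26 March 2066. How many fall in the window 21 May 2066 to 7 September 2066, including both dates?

Occurrences land 13·i days after 26 March 2066 for i = 0, 1, 2, …
21 May 2066 is 56 days after the start; 56 ÷ 13 = 4 remainder 4; since the remainder is 4, round up to i = 5. First occurrence in the window: #6 on 30 May 2066 (5×13 = 65 days in).
7 September 2066 is 165 days after the start; 165 ÷ 13 = 12 remainder 9. Last occurrence in the window: #13 on 29 August 2066.
Occurrences #6 through #13: 8 in total.

8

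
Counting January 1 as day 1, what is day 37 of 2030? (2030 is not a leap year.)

February 6, 2030

January has 31 days (37 − 31 = 6 remain).
6 into February → February 6.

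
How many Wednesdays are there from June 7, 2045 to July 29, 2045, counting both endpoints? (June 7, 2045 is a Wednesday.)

June 7, 2045 is a Wednesday; the first Wednesday on or after it is June 7, 2045.
From June 7, 2045 to July 29, 2045: 23 + 29 = 52 days (rest of June, July).
52 ÷ 7 = 7 full weeks with remainder 3, so 7 more Wednesdays after the first → 8.

8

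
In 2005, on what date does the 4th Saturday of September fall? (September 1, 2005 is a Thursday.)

September 24, 2005

September 2005 begins on a Thursday, so the first Saturday is September 3 (2 days later).
The 4th Saturday is 3 weeks later: 3 + 21 = 24.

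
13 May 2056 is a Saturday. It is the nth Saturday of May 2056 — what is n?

2nd

Day 13 falls in week ⌈13/7⌉ of the month.
Days 1–7 hold the 1st Saturday, 8–14 the 2nd, 15–21 the 3rd, 22–28 the 4th, 29–31 the 5th.
13 is in the range for the 2nd.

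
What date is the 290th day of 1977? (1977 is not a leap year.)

17 October 1977

January has 31 days (290 − 31 = 259 remain).
February has 28 days (259 − 28 = 231 remain).
March has 31 days (231 − 31 = 200 remain).
April has 30 days (200 − 30 = 170 remain).
May has 31 days (170 − 31 = 139 remain).
June has 30 days (139 − 30 = 109 remain).
July has 31 days (109 − 31 = 78 remain).
August has 31 days (78 − 31 = 47 remain).
September has 30 days (47 − 30 = 17 remain).
17 into October → October 17.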